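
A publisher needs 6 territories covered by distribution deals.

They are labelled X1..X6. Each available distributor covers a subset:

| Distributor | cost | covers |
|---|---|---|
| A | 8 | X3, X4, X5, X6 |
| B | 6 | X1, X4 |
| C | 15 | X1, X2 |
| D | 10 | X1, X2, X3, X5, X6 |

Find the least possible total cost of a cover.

B, D together cover every territory (B ∪ D = {X1, X2, X3, X4, X5, X6}); total cost 6 + 10 = 16.
The greedy pick A, D costs 18; no covering selection beats 16.

16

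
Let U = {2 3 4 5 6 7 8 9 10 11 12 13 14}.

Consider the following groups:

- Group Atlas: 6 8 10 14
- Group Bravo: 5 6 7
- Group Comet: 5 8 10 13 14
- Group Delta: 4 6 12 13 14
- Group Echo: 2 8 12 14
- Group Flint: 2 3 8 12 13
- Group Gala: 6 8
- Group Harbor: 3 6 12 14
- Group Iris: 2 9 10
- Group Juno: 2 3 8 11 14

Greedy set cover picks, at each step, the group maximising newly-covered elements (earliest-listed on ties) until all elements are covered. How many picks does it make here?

5

Greedy: pick Comet (covers 5 new) → pick Delta (covers 3 new) → pick Juno (covers 3 new) → pick Bravo (covers 1 new) → pick Iris (covers 1 new). Total picks: 5.
(The true minimum cover uses only 4 groups, so greedy is not optimal here.)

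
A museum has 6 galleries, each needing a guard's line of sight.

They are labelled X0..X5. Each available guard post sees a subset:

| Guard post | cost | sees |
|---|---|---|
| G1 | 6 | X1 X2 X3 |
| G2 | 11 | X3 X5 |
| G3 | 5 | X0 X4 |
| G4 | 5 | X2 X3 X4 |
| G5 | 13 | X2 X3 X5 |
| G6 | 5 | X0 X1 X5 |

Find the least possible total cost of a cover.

10

G4, G6 together cover every gallery (G4 ∪ G6 = {X0, X1, X2, X3, X4, X5}); total cost 5 + 5 = 10.
No covering selection has total cost below 10.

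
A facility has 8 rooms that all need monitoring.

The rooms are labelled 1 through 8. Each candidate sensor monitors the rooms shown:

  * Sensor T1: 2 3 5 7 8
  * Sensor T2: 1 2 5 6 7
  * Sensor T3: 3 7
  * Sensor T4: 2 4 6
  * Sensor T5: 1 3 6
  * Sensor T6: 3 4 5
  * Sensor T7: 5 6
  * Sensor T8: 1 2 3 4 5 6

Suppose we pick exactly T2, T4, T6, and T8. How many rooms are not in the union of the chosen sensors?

1

Union of T2, T4, T6, T8 = {1, 2, 3, 4, 5, 6, 7}.
Not covered: 8 — 1 room.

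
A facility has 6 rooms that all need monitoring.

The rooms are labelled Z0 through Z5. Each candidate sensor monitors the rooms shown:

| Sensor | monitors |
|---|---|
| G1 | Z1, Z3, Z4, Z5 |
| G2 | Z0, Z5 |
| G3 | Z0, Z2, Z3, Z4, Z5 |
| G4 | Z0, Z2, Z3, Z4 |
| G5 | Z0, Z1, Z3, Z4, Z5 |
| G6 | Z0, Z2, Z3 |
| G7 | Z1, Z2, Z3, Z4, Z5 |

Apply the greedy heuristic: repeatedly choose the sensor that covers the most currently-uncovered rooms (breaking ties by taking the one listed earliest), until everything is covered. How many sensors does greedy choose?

2

Greedy: pick G3 (covers 5 new) → pick G1 (covers 1 new). Total picks: 2.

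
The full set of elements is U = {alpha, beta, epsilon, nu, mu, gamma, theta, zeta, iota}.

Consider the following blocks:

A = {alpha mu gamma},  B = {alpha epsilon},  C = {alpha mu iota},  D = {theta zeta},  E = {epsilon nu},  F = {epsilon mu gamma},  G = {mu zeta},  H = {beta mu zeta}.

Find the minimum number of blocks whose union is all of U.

C and D and E and F and H together: C ∪ D ∪ E ∪ F ∪ H = {alpha, beta, epsilon, nu, mu, gamma, theta, zeta, iota} — every element is covered.
No 4 of the 8 blocks cover everything (all 70 combinations miss at least one element), so 5 is optimal.

5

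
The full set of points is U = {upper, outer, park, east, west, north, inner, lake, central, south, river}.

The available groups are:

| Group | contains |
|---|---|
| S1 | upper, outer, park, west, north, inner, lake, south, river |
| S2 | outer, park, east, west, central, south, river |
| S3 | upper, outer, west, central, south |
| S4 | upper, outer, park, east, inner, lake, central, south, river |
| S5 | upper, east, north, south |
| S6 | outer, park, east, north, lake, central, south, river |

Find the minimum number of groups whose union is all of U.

Take {S1, S4}. Their union is {upper, outer, park, east, west, north, inner, lake, central, south, river}, which is all 11 points.
No single group has all 11 points (the largest, S1, has 9), so 2 is optimal.

2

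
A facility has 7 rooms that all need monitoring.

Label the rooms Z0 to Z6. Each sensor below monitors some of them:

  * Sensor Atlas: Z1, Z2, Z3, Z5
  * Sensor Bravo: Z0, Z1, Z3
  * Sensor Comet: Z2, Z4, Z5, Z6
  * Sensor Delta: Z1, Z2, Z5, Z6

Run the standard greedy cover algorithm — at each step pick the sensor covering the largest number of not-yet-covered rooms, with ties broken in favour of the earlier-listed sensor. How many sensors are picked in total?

3

Greedy: pick Atlas (covers 4 new) → pick Comet (covers 2 new) → pick Bravo (covers 1 new). Total picks: 3.
(The true minimum cover uses only 2 sensors, so greedy is not optimal here.)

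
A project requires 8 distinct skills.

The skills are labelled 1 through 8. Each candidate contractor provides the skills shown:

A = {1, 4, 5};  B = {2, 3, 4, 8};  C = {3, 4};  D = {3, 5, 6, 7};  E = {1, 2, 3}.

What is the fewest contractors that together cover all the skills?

Take {A, B, D}. Their union is {1, 2, 3, 4, 5, 6, 7, 8}, which is all 8 skills.
Only D contains 6, so D is forced; the remaining 4 skills need at least 2 more contractors (each remaining contractor adds at most 3) — so at least 3 contractors are needed, and 3 is optimal.

3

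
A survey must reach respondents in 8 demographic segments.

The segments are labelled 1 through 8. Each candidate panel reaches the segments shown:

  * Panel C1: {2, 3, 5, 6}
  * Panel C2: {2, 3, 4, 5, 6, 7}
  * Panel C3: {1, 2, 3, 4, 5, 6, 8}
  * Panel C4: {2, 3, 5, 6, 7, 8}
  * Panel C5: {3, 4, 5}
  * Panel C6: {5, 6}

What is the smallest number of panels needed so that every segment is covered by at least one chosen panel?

2

Take {C3, C4}. Their union is {1, 2, 3, 4, 5, 6, 7, 8}, which is all 8 segments.
No single panel has all 8 segments (the largest, C3, has 7), so 2 is optimal.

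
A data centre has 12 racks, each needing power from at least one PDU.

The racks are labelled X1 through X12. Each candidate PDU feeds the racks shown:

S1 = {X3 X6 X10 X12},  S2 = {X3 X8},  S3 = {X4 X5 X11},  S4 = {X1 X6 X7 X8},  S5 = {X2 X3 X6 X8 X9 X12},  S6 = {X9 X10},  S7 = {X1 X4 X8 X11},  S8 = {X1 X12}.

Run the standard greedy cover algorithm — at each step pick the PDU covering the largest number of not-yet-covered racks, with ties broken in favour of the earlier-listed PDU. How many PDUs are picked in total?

4

Greedy: pick S5 (covers 6 new) → pick S3 (covers 3 new) → pick S4 (covers 2 new) → pick S1 (covers 1 new). Total picks: 4.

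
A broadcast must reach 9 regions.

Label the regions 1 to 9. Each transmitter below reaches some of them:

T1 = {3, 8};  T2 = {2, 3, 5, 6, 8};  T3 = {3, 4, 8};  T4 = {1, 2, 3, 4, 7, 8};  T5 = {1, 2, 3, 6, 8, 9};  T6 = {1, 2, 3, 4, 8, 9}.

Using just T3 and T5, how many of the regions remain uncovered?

Union of T3, T5 = {1, 2, 3, 4, 6, 8, 9}.
Not covered: 5, 7 — 2 regions.

2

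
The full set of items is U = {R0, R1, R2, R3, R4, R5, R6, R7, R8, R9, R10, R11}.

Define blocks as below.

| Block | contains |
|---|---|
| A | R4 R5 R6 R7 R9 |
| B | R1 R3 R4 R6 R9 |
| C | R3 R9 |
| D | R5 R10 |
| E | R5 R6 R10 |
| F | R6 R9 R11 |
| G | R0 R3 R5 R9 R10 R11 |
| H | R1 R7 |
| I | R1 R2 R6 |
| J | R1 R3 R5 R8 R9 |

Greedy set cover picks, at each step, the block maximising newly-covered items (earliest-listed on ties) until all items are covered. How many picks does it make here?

Greedy: pick G (covers 6 new) → pick A (covers 3 new) → pick I (covers 2 new) → pick J (covers 1 new). Total picks: 4.

4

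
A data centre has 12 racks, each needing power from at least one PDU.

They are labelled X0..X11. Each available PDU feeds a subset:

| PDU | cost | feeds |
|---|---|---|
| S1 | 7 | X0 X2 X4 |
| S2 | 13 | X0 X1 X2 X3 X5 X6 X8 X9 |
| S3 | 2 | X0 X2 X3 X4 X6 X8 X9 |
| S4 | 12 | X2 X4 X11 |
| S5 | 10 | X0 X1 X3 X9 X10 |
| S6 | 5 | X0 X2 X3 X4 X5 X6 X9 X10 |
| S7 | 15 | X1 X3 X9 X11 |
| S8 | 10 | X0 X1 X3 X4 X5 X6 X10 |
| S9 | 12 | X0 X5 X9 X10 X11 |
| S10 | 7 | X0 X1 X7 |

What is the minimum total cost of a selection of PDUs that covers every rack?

21

S3, S9, S10 together cover every rack (S3 ∪ S9 ∪ S10 = {X0, X1, X2, X3, X4, X5, X6, X7, X8, X9, X10, X11}); total cost 2 + 12 + 7 = 21.
The greedy pick S3, S6, S10, S4 costs 26; no covering selection beats 21.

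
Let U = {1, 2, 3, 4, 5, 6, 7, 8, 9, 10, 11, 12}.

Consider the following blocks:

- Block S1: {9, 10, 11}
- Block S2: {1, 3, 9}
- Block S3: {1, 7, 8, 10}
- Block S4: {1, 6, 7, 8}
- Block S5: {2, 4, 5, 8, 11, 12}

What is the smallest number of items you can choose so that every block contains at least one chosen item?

2

Take H = {8, 9}. Each listed block contains at least one of these, so H is a hitting set of size 2.
The blocks S1, S4 are pairwise disjoint, so any hitting set needs a separate item for each — at least 2. Hence 2 is optimal.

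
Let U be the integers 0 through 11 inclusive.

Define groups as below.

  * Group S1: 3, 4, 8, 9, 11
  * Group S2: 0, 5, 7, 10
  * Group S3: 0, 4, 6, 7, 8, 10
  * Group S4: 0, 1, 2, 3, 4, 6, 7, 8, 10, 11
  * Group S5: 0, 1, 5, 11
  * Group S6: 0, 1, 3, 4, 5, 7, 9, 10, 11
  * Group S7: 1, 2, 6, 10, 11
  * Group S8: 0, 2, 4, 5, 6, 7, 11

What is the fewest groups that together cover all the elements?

2

S4 and S6 cover everything between them: the union {0, 1, 2, 3, 4, 5, 6, 7, 8, 9, 10, 11} is all of U.
No single group has all 12 elements (the largest, S4, has 10), so 2 is optimal.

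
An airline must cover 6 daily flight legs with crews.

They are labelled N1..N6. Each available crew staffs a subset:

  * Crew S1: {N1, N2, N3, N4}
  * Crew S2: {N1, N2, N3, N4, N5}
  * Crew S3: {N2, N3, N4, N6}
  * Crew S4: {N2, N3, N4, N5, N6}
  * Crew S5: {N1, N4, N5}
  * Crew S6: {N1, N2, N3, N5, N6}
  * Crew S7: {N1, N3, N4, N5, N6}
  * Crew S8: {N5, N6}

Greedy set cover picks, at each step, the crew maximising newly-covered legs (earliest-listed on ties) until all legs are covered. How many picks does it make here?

Greedy: pick S2 (covers 5 new) → pick S3 (covers 1 new). Total picks: 2.

2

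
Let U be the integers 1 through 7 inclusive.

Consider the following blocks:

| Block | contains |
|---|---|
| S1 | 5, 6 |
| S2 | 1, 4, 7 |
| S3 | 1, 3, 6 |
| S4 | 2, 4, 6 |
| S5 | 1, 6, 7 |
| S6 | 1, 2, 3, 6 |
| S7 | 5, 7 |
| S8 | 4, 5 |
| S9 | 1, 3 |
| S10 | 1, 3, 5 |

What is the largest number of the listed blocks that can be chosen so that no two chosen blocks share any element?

S4, S7, S9 are pairwise disjoint (S4={2,4,6}; S7={5,7}; S9={1,3}).
Every remaining block overlaps one of these, and no 4 of the listed blocks are pairwise disjoint, so 3 is the maximum.

3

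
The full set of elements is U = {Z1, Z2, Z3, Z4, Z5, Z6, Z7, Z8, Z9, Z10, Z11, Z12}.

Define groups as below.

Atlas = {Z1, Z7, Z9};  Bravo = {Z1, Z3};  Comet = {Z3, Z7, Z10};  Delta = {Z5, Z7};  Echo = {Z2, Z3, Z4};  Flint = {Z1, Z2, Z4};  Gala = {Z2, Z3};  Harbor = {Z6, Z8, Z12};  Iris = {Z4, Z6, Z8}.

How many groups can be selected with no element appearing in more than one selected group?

Delta, Gala, Harbor are pairwise disjoint (Delta={Z5,Z7}; Gala={Z2,Z3}; Harbor={Z6,Z8,Z12}).
Every remaining group overlaps one of these, and no 4 of the listed groups are pairwise disjoint, so 3 is the maximum.

3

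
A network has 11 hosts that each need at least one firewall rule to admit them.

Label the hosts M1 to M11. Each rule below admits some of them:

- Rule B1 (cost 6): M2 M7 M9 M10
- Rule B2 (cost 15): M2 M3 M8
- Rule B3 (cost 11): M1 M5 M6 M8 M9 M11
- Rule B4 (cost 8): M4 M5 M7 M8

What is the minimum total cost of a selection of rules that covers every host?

B1, B2, B3, B4 together cover every host (B1 ∪ B2 ∪ B3 ∪ B4 = {M1, M2, M3, M4, M5, M6, M7, M8, M9, M10, M11}); total cost 6 + 15 + 11 + 8 = 40.
No covering selection has total cost below 40.

40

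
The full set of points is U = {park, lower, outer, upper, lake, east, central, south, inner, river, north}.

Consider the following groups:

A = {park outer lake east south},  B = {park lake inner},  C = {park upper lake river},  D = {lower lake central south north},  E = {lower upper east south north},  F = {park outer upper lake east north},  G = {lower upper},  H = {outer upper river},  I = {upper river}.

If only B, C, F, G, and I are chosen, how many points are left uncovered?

Union of B, C, F, G, I = {park, lower, outer, upper, lake, east, inner, river, north}.
Not covered: central, south — 2 points.

2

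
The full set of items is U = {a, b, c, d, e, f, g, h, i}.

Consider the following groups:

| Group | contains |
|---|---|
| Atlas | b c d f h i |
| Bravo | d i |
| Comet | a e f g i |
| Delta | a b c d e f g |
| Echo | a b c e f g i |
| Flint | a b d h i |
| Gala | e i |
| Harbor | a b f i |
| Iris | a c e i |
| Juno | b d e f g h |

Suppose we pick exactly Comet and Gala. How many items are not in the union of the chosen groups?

4

Union of Comet, Gala = {a, e, f, g, i}.
Not covered: b, c, d, h — 4 items.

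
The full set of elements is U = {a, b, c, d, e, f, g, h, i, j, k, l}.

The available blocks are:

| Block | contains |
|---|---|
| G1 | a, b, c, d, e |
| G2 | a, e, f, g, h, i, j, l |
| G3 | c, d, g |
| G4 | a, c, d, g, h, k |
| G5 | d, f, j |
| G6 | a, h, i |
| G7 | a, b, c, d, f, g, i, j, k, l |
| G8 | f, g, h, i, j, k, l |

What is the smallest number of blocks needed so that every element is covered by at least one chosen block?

G2 and G7 together: G2 ∪ G7 = {a, b, c, d, e, f, g, h, i, j, k, l} — every element is covered.
No single block has all 12 elements (the largest, G7, has 10), so 2 is optimal.

2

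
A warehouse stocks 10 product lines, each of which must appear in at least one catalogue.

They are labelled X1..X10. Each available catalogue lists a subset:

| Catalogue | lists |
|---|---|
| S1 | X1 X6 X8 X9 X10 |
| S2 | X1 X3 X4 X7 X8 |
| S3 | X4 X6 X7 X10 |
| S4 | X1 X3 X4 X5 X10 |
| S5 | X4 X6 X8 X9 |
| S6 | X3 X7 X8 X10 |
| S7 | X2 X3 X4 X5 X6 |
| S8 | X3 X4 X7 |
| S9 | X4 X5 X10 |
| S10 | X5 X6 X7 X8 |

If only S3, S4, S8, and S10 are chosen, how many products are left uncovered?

Union of S3, S4, S8, S10 = {X1, X3, X4, X5, X6, X7, X8, X10}.
Not covered: X2, X9 — 2 products.

2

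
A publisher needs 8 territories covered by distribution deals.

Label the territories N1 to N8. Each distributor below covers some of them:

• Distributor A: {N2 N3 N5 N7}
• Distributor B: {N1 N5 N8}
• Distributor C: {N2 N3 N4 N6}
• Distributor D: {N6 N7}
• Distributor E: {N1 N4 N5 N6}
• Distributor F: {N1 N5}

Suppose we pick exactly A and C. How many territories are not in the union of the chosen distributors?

2

Union of A, C = {N2, N3, N4, N5, N6, N7}.
Not covered: N1, N8 — 2 territories.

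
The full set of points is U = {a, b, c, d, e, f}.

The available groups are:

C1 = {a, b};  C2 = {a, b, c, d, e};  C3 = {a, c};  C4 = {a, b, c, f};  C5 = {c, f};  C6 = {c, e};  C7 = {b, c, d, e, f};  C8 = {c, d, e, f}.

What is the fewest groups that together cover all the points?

2

C2 and C5 together: C2 ∪ C5 = {a, b, c, d, e, f} — every point is covered.
No single group has all 6 points (the largest, C2, has 5), so 2 is optimal.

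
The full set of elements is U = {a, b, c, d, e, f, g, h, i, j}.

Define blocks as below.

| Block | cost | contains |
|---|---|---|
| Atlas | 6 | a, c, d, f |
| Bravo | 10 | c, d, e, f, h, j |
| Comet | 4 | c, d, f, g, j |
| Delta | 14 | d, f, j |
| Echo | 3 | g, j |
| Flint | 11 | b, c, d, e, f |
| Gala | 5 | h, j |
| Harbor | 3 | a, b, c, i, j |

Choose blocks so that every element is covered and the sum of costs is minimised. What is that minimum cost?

Bravo, Echo, Harbor together cover every element (Bravo ∪ Echo ∪ Harbor = {a, b, c, d, e, f, g, h, i, j}); total cost 10 + 3 + 3 = 16.
The greedy pick Harbor, Comet, Bravo costs 17; no covering selection beats 16.

16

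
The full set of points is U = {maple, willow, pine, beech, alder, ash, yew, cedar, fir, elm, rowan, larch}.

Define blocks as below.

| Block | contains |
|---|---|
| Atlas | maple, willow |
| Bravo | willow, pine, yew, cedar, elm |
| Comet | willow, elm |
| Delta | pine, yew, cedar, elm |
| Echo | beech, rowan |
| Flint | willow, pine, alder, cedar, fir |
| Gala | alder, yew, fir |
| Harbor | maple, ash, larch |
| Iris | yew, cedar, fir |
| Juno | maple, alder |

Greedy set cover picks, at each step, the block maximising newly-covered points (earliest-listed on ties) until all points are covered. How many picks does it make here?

Greedy: pick Bravo (covers 5 new) → pick Harbor (covers 3 new) → pick Echo (covers 2 new) → pick Flint (covers 2 new). Total picks: 4.

4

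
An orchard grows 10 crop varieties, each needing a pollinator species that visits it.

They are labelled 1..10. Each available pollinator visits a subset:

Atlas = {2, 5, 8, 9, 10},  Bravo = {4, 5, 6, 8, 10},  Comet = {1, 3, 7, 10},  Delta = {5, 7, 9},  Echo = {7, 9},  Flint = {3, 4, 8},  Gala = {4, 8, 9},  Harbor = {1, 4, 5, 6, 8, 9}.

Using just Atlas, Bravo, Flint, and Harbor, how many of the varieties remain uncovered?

Union of Atlas, Bravo, Flint, Harbor = {1, 2, 3, 4, 5, 6, 8, 9, 10}.
Not covered: 7 — 1 variety.

1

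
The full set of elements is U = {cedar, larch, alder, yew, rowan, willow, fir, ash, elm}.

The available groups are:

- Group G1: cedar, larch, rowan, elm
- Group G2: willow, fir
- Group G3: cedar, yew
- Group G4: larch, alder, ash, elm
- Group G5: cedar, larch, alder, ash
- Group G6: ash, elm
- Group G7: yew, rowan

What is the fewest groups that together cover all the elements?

G2, G5, G6, and G7 cover everything between them: the union {cedar, larch, alder, yew, rowan, willow, fir, ash, elm} is all of U.
No 3 of the 7 groups cover everything (all 35 combinations miss at least one element), so 4 is optimal.

4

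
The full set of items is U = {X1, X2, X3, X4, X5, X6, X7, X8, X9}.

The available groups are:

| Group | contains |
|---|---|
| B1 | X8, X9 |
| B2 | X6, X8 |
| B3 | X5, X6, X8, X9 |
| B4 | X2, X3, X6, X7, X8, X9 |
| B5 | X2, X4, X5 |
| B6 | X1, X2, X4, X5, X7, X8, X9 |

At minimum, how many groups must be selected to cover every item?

2

B4 and B6 together: B4 ∪ B6 = {X1, X2, X3, X4, X5, X6, X7, X8, X9} — every item is covered.
No single group has all 9 items (the largest, B6, has 7), so 2 is optimal.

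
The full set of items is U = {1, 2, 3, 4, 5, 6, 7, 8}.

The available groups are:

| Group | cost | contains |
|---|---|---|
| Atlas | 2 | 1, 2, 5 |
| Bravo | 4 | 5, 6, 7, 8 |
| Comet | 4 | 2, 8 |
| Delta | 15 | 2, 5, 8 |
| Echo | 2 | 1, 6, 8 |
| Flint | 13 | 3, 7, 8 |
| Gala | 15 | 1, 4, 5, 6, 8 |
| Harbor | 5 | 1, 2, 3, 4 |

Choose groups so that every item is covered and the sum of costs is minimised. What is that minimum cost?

9

Bravo, Harbor together cover every item (Bravo ∪ Harbor = {1, 2, 3, 4, 5, 6, 7, 8}); total cost 4 + 5 = 9.
The greedy pick Atlas, Echo, Harbor, Bravo costs 13; no covering selection beats 9.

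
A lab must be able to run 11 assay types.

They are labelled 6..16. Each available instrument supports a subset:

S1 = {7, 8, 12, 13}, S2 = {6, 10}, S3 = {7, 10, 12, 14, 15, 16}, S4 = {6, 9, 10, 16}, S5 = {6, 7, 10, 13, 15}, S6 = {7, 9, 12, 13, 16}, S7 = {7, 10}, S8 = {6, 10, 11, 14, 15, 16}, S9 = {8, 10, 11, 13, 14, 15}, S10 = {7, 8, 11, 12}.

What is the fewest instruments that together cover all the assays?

3

S1 and S6 and S8 together: S1 ∪ S6 ∪ S8 = {6, 7, 8, 9, 10, 11, 12, 13, 14, 15, 16} — every assay is covered.
No 2 of the 10 instruments cover everything (all 45 combinations miss at least one assay), so 3 is optimal.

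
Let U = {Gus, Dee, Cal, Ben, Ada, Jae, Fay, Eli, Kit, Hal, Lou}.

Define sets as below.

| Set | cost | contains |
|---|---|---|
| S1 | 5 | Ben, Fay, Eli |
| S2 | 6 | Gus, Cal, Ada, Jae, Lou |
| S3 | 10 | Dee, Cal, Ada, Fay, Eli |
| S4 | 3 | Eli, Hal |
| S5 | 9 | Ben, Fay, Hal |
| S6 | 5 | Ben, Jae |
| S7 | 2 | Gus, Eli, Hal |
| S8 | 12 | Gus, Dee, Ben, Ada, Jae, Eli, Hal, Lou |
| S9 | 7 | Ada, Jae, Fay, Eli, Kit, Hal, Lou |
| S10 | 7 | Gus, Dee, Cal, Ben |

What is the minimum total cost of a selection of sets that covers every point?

S9, S10 together cover every point (S9 ∪ S10 = {Gus, Dee, Cal, Ben, Ada, Jae, Fay, Eli, Kit, Hal, Lou}); total cost 7 + 7 = 14.
The greedy pick S7, S9, S10 costs 16; no covering selection beats 14.

14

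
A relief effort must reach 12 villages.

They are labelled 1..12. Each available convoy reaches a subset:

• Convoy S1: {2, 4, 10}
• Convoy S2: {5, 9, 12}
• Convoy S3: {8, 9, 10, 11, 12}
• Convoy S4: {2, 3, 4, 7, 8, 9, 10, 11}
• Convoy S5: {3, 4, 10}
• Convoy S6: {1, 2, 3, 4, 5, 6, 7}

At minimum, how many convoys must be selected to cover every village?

Take {S3, S6}. Their union is {1, 2, 3, 4, 5, 6, 7, 8, 9, 10, 11, 12}, which is all 12 villages.
No single convoy has all 12 villages (the largest, S4, has 8), so 2 is optimal.

2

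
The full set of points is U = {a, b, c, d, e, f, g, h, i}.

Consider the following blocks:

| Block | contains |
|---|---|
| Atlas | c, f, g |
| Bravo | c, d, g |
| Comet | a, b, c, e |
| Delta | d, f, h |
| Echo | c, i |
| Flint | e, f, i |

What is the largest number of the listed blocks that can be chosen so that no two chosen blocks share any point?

2

Delta, Echo are pairwise disjoint (Delta={d,f,h}; Echo={c,i}).
Every remaining block overlaps one of these, and no 3 of the listed blocks are pairwise disjoint, so 2 is the maximum.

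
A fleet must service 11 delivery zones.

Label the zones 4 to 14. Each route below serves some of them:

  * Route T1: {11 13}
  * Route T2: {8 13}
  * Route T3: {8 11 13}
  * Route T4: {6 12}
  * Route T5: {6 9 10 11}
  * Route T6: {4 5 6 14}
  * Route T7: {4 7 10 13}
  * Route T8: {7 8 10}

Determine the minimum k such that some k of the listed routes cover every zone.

Take {T4, T5, T6, T7, T8}. Their union is {4, 5, 6, 7, 8, 9, 10, 11, 12, 13, 14}, which is all 11 zones.
No 4 of the 8 routes cover everything (all 70 combinations miss at least one zone), so 5 is optimal.

5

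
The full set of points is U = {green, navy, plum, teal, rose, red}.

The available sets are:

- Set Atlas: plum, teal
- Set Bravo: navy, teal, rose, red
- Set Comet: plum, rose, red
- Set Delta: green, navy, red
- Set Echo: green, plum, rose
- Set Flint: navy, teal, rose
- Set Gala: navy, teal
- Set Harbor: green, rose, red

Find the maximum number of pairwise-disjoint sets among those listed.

Gala, Harbor are pairwise disjoint (Gala={navy,teal}; Harbor={green,rose,red}).
Every remaining set overlaps one of these, and no 3 of the listed sets are pairwise disjoint, so 2 is the maximum.

2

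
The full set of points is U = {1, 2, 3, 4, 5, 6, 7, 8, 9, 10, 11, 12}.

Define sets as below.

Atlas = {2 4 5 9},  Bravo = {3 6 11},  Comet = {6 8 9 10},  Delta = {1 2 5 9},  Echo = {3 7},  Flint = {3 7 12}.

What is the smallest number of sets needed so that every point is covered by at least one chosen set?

5

Atlas, Bravo, Comet, Delta, and Flint cover everything between them: the union {1, 2, 3, 4, 5, 6, 7, 8, 9, 10, 11, 12} is all of U.
No 4 of the 6 sets cover everything (all 15 combinations miss at least one point), so 5 is optimal.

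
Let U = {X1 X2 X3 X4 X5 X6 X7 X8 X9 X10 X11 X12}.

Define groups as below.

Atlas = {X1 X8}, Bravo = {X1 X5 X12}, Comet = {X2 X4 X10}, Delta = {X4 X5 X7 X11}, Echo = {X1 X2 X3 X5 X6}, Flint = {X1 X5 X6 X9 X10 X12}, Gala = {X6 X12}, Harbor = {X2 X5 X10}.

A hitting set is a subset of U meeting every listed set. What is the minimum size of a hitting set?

The 4 items {X1, X10, X11, X12} hit every group.
No choice of 3 items meets every group, so 4 is the minimum.

4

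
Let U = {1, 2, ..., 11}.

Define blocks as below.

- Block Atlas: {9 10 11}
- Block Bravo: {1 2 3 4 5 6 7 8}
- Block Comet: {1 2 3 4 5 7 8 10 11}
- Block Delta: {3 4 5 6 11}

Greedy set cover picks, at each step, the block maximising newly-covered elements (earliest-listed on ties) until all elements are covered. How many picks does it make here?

Greedy: pick Comet (covers 9 new) → pick Atlas (covers 1 new) → pick Bravo (covers 1 new). Total picks: 3.
(The true minimum cover uses only 2 blocks, so greedy is not optimal here.)

3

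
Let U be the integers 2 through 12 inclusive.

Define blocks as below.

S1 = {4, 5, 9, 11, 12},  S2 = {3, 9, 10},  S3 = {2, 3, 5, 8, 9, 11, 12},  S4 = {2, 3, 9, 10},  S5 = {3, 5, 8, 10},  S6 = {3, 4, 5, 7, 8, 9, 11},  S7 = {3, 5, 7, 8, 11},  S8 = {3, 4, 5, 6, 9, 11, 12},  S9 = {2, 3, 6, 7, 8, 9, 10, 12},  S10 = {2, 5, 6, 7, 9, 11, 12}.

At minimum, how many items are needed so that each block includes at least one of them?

H = {5, 10} meets every block (each contains at least one member of H), and |H| = 2.
No single item lies in every block, so at least 2 are needed and 2 is optimal.

2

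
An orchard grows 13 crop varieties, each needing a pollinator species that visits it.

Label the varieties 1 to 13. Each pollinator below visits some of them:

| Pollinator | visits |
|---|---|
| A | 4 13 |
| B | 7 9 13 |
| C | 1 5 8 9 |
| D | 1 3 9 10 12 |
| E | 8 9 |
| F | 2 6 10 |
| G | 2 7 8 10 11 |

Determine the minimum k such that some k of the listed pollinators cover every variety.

Take {A, C, D, F, G}. Their union is {1, 2, 3, 4, 5, 6, 7, 8, 9, 10, 11, 12, 13}, which is all 13 varieties.
No 4 of the 7 pollinators cover everything (all 35 combinations miss at least one variety), so 5 is optimal.

5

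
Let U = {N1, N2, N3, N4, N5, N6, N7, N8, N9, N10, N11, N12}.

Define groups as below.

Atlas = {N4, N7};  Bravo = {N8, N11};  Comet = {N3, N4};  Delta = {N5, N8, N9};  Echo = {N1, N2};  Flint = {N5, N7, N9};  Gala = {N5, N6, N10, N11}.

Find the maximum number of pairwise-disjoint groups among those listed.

Bravo, Comet, Echo, Flint are pairwise disjoint (Bravo={N8,N11}; Comet={N3,N4}; Echo={N1,N2}; Flint={N5,N7,N9}).
Every remaining group overlaps one of these, and no 5 of the listed groups are pairwise disjoint, so 4 is the maximum.

4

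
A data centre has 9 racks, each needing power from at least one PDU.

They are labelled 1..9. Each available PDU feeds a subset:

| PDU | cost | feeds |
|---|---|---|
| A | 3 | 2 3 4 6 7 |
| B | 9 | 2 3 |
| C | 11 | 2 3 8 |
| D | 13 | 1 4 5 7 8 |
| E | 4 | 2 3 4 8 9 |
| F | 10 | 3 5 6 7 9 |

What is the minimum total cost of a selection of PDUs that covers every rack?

A, D, E together cover every rack (A ∪ D ∪ E = {1, 2, 3, 4, 5, 6, 7, 8, 9}); total cost 3 + 13 + 4 = 20.
No covering selection has total cost below 20.

20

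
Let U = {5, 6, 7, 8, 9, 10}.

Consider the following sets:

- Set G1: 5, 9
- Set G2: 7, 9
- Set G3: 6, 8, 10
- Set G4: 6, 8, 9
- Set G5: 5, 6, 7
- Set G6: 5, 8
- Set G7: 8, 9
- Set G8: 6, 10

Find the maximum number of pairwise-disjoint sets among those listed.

G2, G6, G8 are pairwise disjoint (G2={7,9}; G6={5,8}; G8={6,10}).
Every remaining set overlaps one of these, and no 4 of the listed sets are pairwise disjoint, so 3 is the maximum.

3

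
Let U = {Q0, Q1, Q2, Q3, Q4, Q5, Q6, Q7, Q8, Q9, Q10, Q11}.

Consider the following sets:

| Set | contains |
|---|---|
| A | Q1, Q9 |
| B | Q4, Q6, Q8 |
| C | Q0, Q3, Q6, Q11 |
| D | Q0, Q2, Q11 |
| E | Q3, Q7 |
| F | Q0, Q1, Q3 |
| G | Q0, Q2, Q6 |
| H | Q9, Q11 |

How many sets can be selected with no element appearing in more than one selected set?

A, B, D, E are pairwise disjoint (A={Q1,Q9}; B={Q4,Q6,Q8}; D={Q0,Q2,Q11}; E={Q3,Q7}).
Every remaining set overlaps one of these, and no 5 of the listed sets are pairwise disjoint, so 4 is the maximum.

4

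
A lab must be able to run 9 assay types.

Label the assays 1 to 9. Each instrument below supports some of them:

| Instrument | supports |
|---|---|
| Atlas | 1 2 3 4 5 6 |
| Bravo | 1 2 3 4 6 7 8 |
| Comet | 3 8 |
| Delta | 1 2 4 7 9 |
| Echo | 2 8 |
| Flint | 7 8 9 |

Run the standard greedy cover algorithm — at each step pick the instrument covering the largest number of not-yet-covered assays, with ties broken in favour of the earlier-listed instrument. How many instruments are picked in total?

3

Greedy: pick Bravo (covers 7 new) → pick Atlas (covers 1 new) → pick Delta (covers 1 new). Total picks: 3.
(The true minimum cover uses only 2 instruments, so greedy is not optimal here.)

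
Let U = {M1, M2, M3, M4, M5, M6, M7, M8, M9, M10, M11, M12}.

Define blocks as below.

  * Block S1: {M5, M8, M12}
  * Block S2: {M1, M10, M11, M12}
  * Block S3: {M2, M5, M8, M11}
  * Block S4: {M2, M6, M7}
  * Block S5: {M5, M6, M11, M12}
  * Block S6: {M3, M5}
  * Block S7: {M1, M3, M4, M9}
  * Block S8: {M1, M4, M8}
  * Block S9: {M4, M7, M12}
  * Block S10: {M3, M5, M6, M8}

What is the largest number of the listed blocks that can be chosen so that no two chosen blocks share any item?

3

S1, S4, S7 are pairwise disjoint (S1={M5,M8,M12}; S4={M2,M6,M7}; S7={M1,M3,M4,M9}).
Every remaining block overlaps one of these, and no 4 of the listed blocks are pairwise disjoint, so 3 is the maximum.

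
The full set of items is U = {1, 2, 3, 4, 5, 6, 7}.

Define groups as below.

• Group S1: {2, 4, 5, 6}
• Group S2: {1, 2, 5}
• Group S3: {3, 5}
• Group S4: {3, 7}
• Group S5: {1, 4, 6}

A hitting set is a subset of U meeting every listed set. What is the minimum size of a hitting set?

H = {4, 5, 7} meets every group (each contains at least one member of H), and |H| = 3.
No choice of 2 items meets every group, so 3 is the minimum.

3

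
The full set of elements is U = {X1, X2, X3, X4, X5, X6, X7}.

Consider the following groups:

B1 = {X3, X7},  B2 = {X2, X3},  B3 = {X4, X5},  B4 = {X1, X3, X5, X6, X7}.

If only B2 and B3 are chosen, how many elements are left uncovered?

3

Union of B2, B3 = {X2, X3, X4, X5}.
Not covered: X1, X6, X7 — 3 elements.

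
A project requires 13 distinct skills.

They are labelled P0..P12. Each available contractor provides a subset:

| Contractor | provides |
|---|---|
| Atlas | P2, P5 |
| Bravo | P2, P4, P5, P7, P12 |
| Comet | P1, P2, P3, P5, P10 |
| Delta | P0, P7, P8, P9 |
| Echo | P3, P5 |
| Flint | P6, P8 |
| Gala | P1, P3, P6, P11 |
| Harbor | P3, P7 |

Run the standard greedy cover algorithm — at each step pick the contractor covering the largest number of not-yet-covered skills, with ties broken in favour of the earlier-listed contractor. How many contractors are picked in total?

4

Greedy: pick Bravo (covers 5 new) → pick Gala (covers 4 new) → pick Delta (covers 3 new) → pick Comet (covers 1 new). Total picks: 4.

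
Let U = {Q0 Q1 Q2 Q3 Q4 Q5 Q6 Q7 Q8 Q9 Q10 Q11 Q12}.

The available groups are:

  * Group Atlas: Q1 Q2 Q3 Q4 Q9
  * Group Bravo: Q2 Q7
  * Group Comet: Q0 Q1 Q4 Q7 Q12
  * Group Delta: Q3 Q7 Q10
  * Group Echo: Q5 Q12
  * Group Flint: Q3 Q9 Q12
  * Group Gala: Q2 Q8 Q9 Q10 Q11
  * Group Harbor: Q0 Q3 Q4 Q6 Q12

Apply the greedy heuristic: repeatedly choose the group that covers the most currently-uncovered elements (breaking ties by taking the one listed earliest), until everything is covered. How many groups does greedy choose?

Greedy: pick Atlas (covers 5 new) → pick Comet (covers 3 new) → pick Gala (covers 3 new) → pick Echo (covers 1 new) → pick Harbor (covers 1 new). Total picks: 5.
(The true minimum cover uses only 4 groups, so greedy is not optimal here.)

5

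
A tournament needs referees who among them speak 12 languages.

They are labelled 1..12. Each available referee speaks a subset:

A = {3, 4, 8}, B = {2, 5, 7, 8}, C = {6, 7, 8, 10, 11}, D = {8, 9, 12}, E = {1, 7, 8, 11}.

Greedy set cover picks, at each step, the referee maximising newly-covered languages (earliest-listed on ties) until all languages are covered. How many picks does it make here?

5

Greedy: pick C (covers 5 new) → pick A (covers 2 new) → pick B (covers 2 new) → pick D (covers 2 new) → pick E (covers 1 new). Total picks: 5.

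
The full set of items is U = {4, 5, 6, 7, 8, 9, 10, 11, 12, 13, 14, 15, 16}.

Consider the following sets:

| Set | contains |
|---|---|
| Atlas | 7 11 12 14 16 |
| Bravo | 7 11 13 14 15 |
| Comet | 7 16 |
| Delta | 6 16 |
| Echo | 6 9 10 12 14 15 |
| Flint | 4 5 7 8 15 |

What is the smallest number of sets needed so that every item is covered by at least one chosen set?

4

Atlas and Bravo and Echo and Flint together: Atlas ∪ Bravo ∪ Echo ∪ Flint = {4, 5, 6, 7, 8, 9, 10, 11, 12, 13, 14, 15, 16} — every item is covered.
No 3 of the 6 sets cover everything (all 20 combinations miss at least one item), so 4 is optimal.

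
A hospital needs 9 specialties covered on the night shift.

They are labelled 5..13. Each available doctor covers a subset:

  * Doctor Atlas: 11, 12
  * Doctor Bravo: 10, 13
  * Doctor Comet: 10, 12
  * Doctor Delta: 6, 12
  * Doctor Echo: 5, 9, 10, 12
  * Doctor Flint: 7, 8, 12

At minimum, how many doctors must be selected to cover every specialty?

Take {Atlas, Bravo, Delta, Echo, Flint}. Their union is {5, 6, 7, 8, 9, 10, 11, 12, 13}, which is all 9 specialties.
No 4 of the 6 doctors cover everything (all 15 combinations miss at least one specialty), so 5 is optimal.

5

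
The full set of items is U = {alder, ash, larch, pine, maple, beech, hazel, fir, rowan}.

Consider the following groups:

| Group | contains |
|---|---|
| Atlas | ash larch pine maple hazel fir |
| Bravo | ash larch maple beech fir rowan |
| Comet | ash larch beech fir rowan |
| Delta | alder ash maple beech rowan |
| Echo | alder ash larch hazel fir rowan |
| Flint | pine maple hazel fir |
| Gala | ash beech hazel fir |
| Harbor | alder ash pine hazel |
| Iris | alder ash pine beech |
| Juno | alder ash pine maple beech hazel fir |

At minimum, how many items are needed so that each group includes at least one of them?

The 2 items {ash, maple} hit every group.
No single item lies in every group, so at least 2 are needed and 2 is optimal.

2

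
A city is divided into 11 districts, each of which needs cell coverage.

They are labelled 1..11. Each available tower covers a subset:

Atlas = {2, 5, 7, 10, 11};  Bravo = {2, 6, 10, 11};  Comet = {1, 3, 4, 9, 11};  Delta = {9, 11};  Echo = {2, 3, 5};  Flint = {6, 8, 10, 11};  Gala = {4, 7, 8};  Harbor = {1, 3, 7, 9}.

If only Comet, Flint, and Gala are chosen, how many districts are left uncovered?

Union of Comet, Flint, Gala = {1, 3, 4, 6, 7, 8, 9, 10, 11}.
Not covered: 2, 5 — 2 districts.

2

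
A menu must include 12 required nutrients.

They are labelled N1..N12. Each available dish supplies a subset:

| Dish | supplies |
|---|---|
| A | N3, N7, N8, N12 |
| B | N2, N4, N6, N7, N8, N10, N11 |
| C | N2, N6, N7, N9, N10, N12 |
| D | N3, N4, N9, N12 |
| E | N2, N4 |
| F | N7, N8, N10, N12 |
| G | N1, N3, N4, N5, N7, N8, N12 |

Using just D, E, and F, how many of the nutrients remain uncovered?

4

Union of D, E, F = {N2, N3, N4, N7, N8, N9, N10, N12}.
Not covered: N1, N5, N6, N11 — 4 nutrients.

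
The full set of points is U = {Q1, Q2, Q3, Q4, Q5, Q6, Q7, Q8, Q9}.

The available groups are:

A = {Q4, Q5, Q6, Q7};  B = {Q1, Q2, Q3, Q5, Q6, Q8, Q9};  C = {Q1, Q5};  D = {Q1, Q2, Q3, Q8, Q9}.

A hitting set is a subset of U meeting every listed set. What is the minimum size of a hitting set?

2

The 2 points {Q1, Q5} hit every group.
The groups A, D are pairwise disjoint, so any hitting set needs a separate point for each — at least 2. Hence 2 is optimal.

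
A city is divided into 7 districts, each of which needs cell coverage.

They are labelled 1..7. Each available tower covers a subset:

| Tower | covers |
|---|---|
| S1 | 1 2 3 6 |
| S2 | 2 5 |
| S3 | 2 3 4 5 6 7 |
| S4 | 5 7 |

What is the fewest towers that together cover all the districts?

S1 and S3 together: S1 ∪ S3 = {1, 2, 3, 4, 5, 6, 7} — every district is covered.
No single tower has all 7 districts (the largest, S3, has 6), so 2 is optimal.

2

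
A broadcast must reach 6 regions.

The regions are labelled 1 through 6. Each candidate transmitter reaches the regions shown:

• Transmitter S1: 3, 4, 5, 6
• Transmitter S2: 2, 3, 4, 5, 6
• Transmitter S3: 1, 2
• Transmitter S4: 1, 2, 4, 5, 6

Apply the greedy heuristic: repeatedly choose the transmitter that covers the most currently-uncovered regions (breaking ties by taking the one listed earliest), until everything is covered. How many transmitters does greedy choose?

2

Greedy: pick S2 (covers 5 new) → pick S3 (covers 1 new). Total picks: 2.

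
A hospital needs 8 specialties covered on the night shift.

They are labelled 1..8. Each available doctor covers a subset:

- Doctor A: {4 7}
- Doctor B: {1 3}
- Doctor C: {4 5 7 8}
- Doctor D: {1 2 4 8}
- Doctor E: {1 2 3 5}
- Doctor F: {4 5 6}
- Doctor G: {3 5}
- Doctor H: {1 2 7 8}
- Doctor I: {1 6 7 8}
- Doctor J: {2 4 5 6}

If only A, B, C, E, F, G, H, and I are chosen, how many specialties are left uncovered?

0

Union of A, B, C, E, F, G, H, I = {1, 2, 3, 4, 5, 6, 7, 8} — that's every specialty, so 0 are uncovered.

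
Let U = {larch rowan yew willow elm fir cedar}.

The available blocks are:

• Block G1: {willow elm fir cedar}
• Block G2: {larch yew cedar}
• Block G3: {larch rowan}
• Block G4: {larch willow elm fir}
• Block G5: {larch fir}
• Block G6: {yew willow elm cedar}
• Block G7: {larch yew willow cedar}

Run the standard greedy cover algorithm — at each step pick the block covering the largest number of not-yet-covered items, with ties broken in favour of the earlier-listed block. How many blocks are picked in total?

Greedy: pick G1 (covers 4 new) → pick G2 (covers 2 new) → pick G3 (covers 1 new). Total picks: 3.

3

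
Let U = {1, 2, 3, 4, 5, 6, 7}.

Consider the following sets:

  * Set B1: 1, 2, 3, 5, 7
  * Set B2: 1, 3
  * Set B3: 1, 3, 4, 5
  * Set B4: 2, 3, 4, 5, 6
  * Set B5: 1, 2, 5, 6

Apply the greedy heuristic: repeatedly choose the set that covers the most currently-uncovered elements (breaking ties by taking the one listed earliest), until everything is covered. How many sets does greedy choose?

2

Greedy: pick B1 (covers 5 new) → pick B4 (covers 2 new). Total picks: 2.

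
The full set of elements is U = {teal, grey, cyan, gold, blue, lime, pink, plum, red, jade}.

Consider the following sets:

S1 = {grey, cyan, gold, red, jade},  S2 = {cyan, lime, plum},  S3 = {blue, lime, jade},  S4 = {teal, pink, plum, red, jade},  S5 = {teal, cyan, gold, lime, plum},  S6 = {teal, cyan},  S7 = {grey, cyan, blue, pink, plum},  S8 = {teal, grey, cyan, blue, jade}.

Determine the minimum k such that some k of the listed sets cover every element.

3

S1, S5, and S7 cover everything between them: the union {teal, grey, cyan, gold, blue, lime, pink, plum, red, jade} is all of U.
No 2 of the 8 sets cover everything (all 28 combinations miss at least one element), so 3 is optimal.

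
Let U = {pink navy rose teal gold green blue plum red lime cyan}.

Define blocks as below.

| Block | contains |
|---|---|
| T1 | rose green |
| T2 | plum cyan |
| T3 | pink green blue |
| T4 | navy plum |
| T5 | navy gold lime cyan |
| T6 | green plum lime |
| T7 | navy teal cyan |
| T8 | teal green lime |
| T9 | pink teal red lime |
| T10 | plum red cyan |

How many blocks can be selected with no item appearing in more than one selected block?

3

T1, T4, T9 are pairwise disjoint (T1={rose,green}; T4={navy,plum}; T9={pink,teal,red,lime}).
Every remaining block overlaps one of these, and no 4 of the listed blocks are pairwise disjoint, so 3 is the maximum.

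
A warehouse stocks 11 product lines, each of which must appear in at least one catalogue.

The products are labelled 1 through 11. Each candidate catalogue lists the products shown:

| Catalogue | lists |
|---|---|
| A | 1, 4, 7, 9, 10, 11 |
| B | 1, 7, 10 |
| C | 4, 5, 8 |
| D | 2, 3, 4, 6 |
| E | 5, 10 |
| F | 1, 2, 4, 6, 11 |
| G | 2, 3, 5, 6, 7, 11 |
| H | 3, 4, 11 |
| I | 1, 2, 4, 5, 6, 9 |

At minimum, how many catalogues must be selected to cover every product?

3

A and C and G together: A ∪ C ∪ G = {1, 2, 3, 4, 5, 6, 7, 8, 9, 10, 11} — every product is covered.
Only C contains 8, so C is forced; the remaining 8 products need at least 2 more catalogues (each remaining catalogue adds at most 5) — so at least 3 catalogues are needed, and 3 is optimal.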